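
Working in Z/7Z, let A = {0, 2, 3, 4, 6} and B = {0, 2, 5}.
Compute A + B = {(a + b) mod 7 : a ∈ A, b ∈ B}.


Work in Z/7Z: reduce every sum a + b modulo 7.
Enumerate all 15 pairs:
a = 0: 0+0=0, 0+2=2, 0+5=5
a = 2: 2+0=2, 2+2=4, 2+5=0
a = 3: 3+0=3, 3+2=5, 3+5=1
a = 4: 4+0=4, 4+2=6, 4+5=2
a = 6: 6+0=6, 6+2=1, 6+5=4
Distinct residues collected: {0, 1, 2, 3, 4, 5, 6}
|A + B| = 7 (out of 7 total residues).

A + B = {0, 1, 2, 3, 4, 5, 6}


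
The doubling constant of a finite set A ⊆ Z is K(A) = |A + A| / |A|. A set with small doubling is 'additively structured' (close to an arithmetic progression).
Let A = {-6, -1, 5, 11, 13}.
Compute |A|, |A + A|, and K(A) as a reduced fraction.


|A| = 5.
Compute A + A by enumerating all 25 pairs.
A + A = {-12, -7, -2, -1, 4, 5, 7, 10, 12, 16, 18, 22, 24, 26}, so |A + A| = 14.
K = |A + A| / |A| = 14/5 (already in lowest terms) ≈ 2.8000.
Reference: AP of size 5 gives K = 9/5 ≈ 1.8000; a fully generic set of size 5 gives K ≈ 3.0000.

|A| = 5, |A + A| = 14, K = 14/5.


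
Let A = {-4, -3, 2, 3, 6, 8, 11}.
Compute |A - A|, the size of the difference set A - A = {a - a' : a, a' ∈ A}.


A - A = {a - a' : a, a' ∈ A}; |A| = 7.
Bounds: 2|A|-1 ≤ |A - A| ≤ |A|² - |A| + 1, i.e. 13 ≤ |A - A| ≤ 43.
Note: 0 ∈ A - A always (from a - a). The set is symmetric: if d ∈ A - A then -d ∈ A - A.
Enumerate nonzero differences d = a - a' with a > a' (then include -d):
Positive differences: {1, 2, 3, 4, 5, 6, 7, 8, 9, 10, 11, 12, 14, 15}
Full difference set: {0} ∪ (positive diffs) ∪ (negative diffs).
|A - A| = 1 + 2·14 = 29 (matches direct enumeration: 29).

|A - A| = 29


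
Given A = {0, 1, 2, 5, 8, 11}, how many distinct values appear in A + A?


A + A = {a + a' : a, a' ∈ A}; |A| = 6.
General bounds: 2|A| - 1 ≤ |A + A| ≤ |A|(|A|+1)/2, i.e. 11 ≤ |A + A| ≤ 21.
Lower bound 2|A|-1 is attained iff A is an arithmetic progression.
Enumerate sums a + a' for a ≤ a' (symmetric, so this suffices):
a = 0: 0+0=0, 0+1=1, 0+2=2, 0+5=5, 0+8=8, 0+11=11
a = 1: 1+1=2, 1+2=3, 1+5=6, 1+8=9, 1+11=12
a = 2: 2+2=4, 2+5=7, 2+8=10, 2+11=13
a = 5: 5+5=10, 5+8=13, 5+11=16
a = 8: 8+8=16, 8+11=19
a = 11: 11+11=22
Distinct sums: {0, 1, 2, 3, 4, 5, 6, 7, 8, 9, 10, 11, 12, 13, 16, 19, 22}
|A + A| = 17

|A + A| = 17


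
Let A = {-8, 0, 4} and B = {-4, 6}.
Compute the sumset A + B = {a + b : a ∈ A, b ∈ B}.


A + B = {a + b : a ∈ A, b ∈ B}.
Enumerate all |A|·|B| = 3·2 = 6 pairs (a, b) and collect distinct sums.
a = -8: -8+-4=-12, -8+6=-2
a = 0: 0+-4=-4, 0+6=6
a = 4: 4+-4=0, 4+6=10
Collecting distinct sums: A + B = {-12, -4, -2, 0, 6, 10}
|A + B| = 6

A + B = {-12, -4, -2, 0, 6, 10}


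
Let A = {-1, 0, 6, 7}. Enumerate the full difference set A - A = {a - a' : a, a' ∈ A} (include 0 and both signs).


A - A = {a - a' : a, a' ∈ A}.
Compute a - a' for each ordered pair (a, a'):
a = -1: -1--1=0, -1-0=-1, -1-6=-7, -1-7=-8
a = 0: 0--1=1, 0-0=0, 0-6=-6, 0-7=-7
a = 6: 6--1=7, 6-0=6, 6-6=0, 6-7=-1
a = 7: 7--1=8, 7-0=7, 7-6=1, 7-7=0
Collecting distinct values (and noting 0 appears from a-a):
A - A = {-8, -7, -6, -1, 0, 1, 6, 7, 8}
|A - A| = 9

A - A = {-8, -7, -6, -1, 0, 1, 6, 7, 8}


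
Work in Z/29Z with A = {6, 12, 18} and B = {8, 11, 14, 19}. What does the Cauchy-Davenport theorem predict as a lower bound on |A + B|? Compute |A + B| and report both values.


Cauchy-Davenport: |A + B| ≥ min(p, |A| + |B| - 1) for A, B nonempty in Z/pZ.
|A| = 3, |B| = 4, p = 29.
CD lower bound = min(29, 3 + 4 - 1) = min(29, 6) = 6.
Compute A + B mod 29 directly:
a = 6: 6+8=14, 6+11=17, 6+14=20, 6+19=25
a = 12: 12+8=20, 12+11=23, 12+14=26, 12+19=2
a = 18: 18+8=26, 18+11=0, 18+14=3, 18+19=8
A + B = {0, 2, 3, 8, 14, 17, 20, 23, 25, 26}, so |A + B| = 10.
Verify: 10 ≥ 6? Yes ✓.

CD lower bound = 6, actual |A + B| = 10.


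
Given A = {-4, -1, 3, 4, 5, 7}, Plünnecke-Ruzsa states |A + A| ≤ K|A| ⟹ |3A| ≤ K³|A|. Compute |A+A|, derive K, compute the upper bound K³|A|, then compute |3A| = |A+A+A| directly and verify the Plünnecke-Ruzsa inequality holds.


|A| = 6.
Step 1: Compute A + A by enumerating all 36 pairs.
A + A = {-8, -5, -2, -1, 0, 1, 2, 3, 4, 6, 7, 8, 9, 10, 11, 12, 14}, so |A + A| = 17.
Step 2: Doubling constant K = |A + A|/|A| = 17/6 = 17/6 ≈ 2.8333.
Step 3: Plünnecke-Ruzsa gives |3A| ≤ K³·|A| = (2.8333)³ · 6 ≈ 136.4722.
Step 4: Compute 3A = A + A + A directly by enumerating all triples (a,b,c) ∈ A³; |3A| = 29.
Step 5: Check 29 ≤ 136.4722? Yes ✓.

K = 17/6, Plünnecke-Ruzsa bound K³|A| ≈ 136.4722, |3A| = 29, inequality holds.


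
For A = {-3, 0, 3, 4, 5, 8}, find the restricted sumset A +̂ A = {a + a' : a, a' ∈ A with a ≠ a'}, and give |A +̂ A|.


Restricted sumset: A +̂ A = {a + a' : a ∈ A, a' ∈ A, a ≠ a'}.
Equivalently, take A + A and drop any sum 2a that is achievable ONLY as a + a for a ∈ A (i.e. sums representable only with equal summands).
Enumerate pairs (a, a') with a < a' (symmetric, so each unordered pair gives one sum; this covers all a ≠ a'):
  -3 + 0 = -3
  -3 + 3 = 0
  -3 + 4 = 1
  -3 + 5 = 2
  -3 + 8 = 5
  0 + 3 = 3
  0 + 4 = 4
  0 + 5 = 5
  0 + 8 = 8
  3 + 4 = 7
  3 + 5 = 8
  3 + 8 = 11
  4 + 5 = 9
  4 + 8 = 12
  5 + 8 = 13
Collected distinct sums: {-3, 0, 1, 2, 3, 4, 5, 7, 8, 9, 11, 12, 13}
|A +̂ A| = 13
(Reference bound: |A +̂ A| ≥ 2|A| - 3 for |A| ≥ 2, with |A| = 6 giving ≥ 9.)

|A +̂ A| = 13


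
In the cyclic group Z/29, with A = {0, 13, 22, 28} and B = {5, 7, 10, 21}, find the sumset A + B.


Work in Z/29Z: reduce every sum a + b modulo 29.
Enumerate all 16 pairs:
a = 0: 0+5=5, 0+7=7, 0+10=10, 0+21=21
a = 13: 13+5=18, 13+7=20, 13+10=23, 13+21=5
a = 22: 22+5=27, 22+7=0, 22+10=3, 22+21=14
a = 28: 28+5=4, 28+7=6, 28+10=9, 28+21=20
Distinct residues collected: {0, 3, 4, 5, 6, 7, 9, 10, 14, 18, 20, 21, 23, 27}
|A + B| = 14 (out of 29 total residues).

A + B = {0, 3, 4, 5, 6, 7, 9, 10, 14, 18, 20, 21, 23, 27}


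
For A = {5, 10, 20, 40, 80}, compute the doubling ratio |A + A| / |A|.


|A| = 5.
Compute A + A by enumerating all 25 pairs.
A + A = {10, 15, 20, 25, 30, 40, 45, 50, 60, 80, 85, 90, 100, 120, 160}, so |A + A| = 15.
K = |A + A| / |A| = 15/5 = 3/1 ≈ 3.0000.
Reference: AP of size 5 gives K = 9/5 ≈ 1.8000; a fully generic set of size 5 gives K ≈ 3.0000.

|A| = 5, |A + A| = 15, K = 15/5 = 3/1.


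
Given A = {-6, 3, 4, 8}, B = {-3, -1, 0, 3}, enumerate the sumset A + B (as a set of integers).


A + B = {a + b : a ∈ A, b ∈ B}.
Enumerate all |A|·|B| = 4·4 = 16 pairs (a, b) and collect distinct sums.
a = -6: -6+-3=-9, -6+-1=-7, -6+0=-6, -6+3=-3
a = 3: 3+-3=0, 3+-1=2, 3+0=3, 3+3=6
a = 4: 4+-3=1, 4+-1=3, 4+0=4, 4+3=7
a = 8: 8+-3=5, 8+-1=7, 8+0=8, 8+3=11
Collecting distinct sums: A + B = {-9, -7, -6, -3, 0, 1, 2, 3, 4, 5, 6, 7, 8, 11}
|A + B| = 14

A + B = {-9, -7, -6, -3, 0, 1, 2, 3, 4, 5, 6, 7, 8, 11}


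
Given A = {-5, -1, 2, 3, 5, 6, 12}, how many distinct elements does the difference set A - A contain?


A - A = {a - a' : a, a' ∈ A}; |A| = 7.
Bounds: 2|A|-1 ≤ |A - A| ≤ |A|² - |A| + 1, i.e. 13 ≤ |A - A| ≤ 43.
Note: 0 ∈ A - A always (from a - a). The set is symmetric: if d ∈ A - A then -d ∈ A - A.
Enumerate nonzero differences d = a - a' with a > a' (then include -d):
Positive differences: {1, 2, 3, 4, 6, 7, 8, 9, 10, 11, 13, 17}
Full difference set: {0} ∪ (positive diffs) ∪ (negative diffs).
|A - A| = 1 + 2·12 = 25 (matches direct enumeration: 25).

|A - A| = 25


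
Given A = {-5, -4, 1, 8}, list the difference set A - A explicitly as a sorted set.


A - A = {a - a' : a, a' ∈ A}.
Compute a - a' for each ordered pair (a, a'):
a = -5: -5--5=0, -5--4=-1, -5-1=-6, -5-8=-13
a = -4: -4--5=1, -4--4=0, -4-1=-5, -4-8=-12
a = 1: 1--5=6, 1--4=5, 1-1=0, 1-8=-7
a = 8: 8--5=13, 8--4=12, 8-1=7, 8-8=0
Collecting distinct values (and noting 0 appears from a-a):
A - A = {-13, -12, -7, -6, -5, -1, 0, 1, 5, 6, 7, 12, 13}
|A - A| = 13

A - A = {-13, -12, -7, -6, -5, -1, 0, 1, 5, 6, 7, 12, 13}


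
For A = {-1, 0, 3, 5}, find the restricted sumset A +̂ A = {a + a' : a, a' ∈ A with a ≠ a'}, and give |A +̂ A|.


Restricted sumset: A +̂ A = {a + a' : a ∈ A, a' ∈ A, a ≠ a'}.
Equivalently, take A + A and drop any sum 2a that is achievable ONLY as a + a for a ∈ A (i.e. sums representable only with equal summands).
Enumerate pairs (a, a') with a < a' (symmetric, so each unordered pair gives one sum; this covers all a ≠ a'):
  -1 + 0 = -1
  -1 + 3 = 2
  -1 + 5 = 4
  0 + 3 = 3
  0 + 5 = 5
  3 + 5 = 8
Collected distinct sums: {-1, 2, 3, 4, 5, 8}
|A +̂ A| = 6
(Reference bound: |A +̂ A| ≥ 2|A| - 3 for |A| ≥ 2, with |A| = 4 giving ≥ 5.)

|A +̂ A| = 6


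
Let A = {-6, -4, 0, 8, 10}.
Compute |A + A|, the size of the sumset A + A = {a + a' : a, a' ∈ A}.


A + A = {a + a' : a, a' ∈ A}; |A| = 5.
General bounds: 2|A| - 1 ≤ |A + A| ≤ |A|(|A|+1)/2, i.e. 9 ≤ |A + A| ≤ 15.
Lower bound 2|A|-1 is attained iff A is an arithmetic progression.
Enumerate sums a + a' for a ≤ a' (symmetric, so this suffices):
a = -6: -6+-6=-12, -6+-4=-10, -6+0=-6, -6+8=2, -6+10=4
a = -4: -4+-4=-8, -4+0=-4, -4+8=4, -4+10=6
a = 0: 0+0=0, 0+8=8, 0+10=10
a = 8: 8+8=16, 8+10=18
a = 10: 10+10=20
Distinct sums: {-12, -10, -8, -6, -4, 0, 2, 4, 6, 8, 10, 16, 18, 20}
|A + A| = 14

|A + A| = 14


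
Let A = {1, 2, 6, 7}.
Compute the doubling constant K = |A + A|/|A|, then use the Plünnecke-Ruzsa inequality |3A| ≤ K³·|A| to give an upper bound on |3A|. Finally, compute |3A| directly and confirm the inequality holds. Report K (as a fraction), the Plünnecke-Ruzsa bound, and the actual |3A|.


|A| = 4.
Step 1: Compute A + A by enumerating all 16 pairs.
A + A = {2, 3, 4, 7, 8, 9, 12, 13, 14}, so |A + A| = 9.
Step 2: Doubling constant K = |A + A|/|A| = 9/4 = 9/4 ≈ 2.2500.
Step 3: Plünnecke-Ruzsa gives |3A| ≤ K³·|A| = (2.2500)³ · 4 ≈ 45.5625.
Step 4: Compute 3A = A + A + A directly by enumerating all triples (a,b,c) ∈ A³; |3A| = 16.
Step 5: Check 16 ≤ 45.5625? Yes ✓.

K = 9/4, Plünnecke-Ruzsa bound K³|A| ≈ 45.5625, |3A| = 16, inequality holds.


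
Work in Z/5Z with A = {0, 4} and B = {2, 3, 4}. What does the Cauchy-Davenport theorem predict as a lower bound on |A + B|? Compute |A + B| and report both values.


Cauchy-Davenport: |A + B| ≥ min(p, |A| + |B| - 1) for A, B nonempty in Z/pZ.
|A| = 2, |B| = 3, p = 5.
CD lower bound = min(5, 2 + 3 - 1) = min(5, 4) = 4.
Compute A + B mod 5 directly:
a = 0: 0+2=2, 0+3=3, 0+4=4
a = 4: 4+2=1, 4+3=2, 4+4=3
A + B = {1, 2, 3, 4}, so |A + B| = 4.
Verify: 4 ≥ 4? Yes ✓.

CD lower bound = 4, actual |A + B| = 4.


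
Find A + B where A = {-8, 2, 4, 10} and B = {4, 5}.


A + B = {a + b : a ∈ A, b ∈ B}.
Enumerate all |A|·|B| = 4·2 = 8 pairs (a, b) and collect distinct sums.
a = -8: -8+4=-4, -8+5=-3
a = 2: 2+4=6, 2+5=7
a = 4: 4+4=8, 4+5=9
a = 10: 10+4=14, 10+5=15
Collecting distinct sums: A + B = {-4, -3, 6, 7, 8, 9, 14, 15}
|A + B| = 8

A + B = {-4, -3, 6, 7, 8, 9, 14, 15}


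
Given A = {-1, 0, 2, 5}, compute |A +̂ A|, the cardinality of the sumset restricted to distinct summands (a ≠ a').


Restricted sumset: A +̂ A = {a + a' : a ∈ A, a' ∈ A, a ≠ a'}.
Equivalently, take A + A and drop any sum 2a that is achievable ONLY as a + a for a ∈ A (i.e. sums representable only with equal summands).
Enumerate pairs (a, a') with a < a' (symmetric, so each unordered pair gives one sum; this covers all a ≠ a'):
  -1 + 0 = -1
  -1 + 2 = 1
  -1 + 5 = 4
  0 + 2 = 2
  0 + 5 = 5
  2 + 5 = 7
Collected distinct sums: {-1, 1, 2, 4, 5, 7}
|A +̂ A| = 6
(Reference bound: |A +̂ A| ≥ 2|A| - 3 for |A| ≥ 2, with |A| = 4 giving ≥ 5.)

|A +̂ A| = 6


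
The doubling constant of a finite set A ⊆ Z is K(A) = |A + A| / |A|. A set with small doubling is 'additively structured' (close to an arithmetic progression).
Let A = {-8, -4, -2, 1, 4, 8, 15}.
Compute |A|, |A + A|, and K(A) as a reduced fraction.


|A| = 7.
Compute A + A by enumerating all 49 pairs.
A + A = {-16, -12, -10, -8, -7, -6, -4, -3, -1, 0, 2, 4, 5, 6, 7, 8, 9, 11, 12, 13, 16, 19, 23, 30}, so |A + A| = 24.
K = |A + A| / |A| = 24/7 (already in lowest terms) ≈ 3.4286.
Reference: AP of size 7 gives K = 13/7 ≈ 1.8571; a fully generic set of size 7 gives K ≈ 4.0000.

|A| = 7, |A + A| = 24, K = 24/7.


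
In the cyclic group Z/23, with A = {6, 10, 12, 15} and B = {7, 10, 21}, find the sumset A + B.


Work in Z/23Z: reduce every sum a + b modulo 23.
Enumerate all 12 pairs:
a = 6: 6+7=13, 6+10=16, 6+21=4
a = 10: 10+7=17, 10+10=20, 10+21=8
a = 12: 12+7=19, 12+10=22, 12+21=10
a = 15: 15+7=22, 15+10=2, 15+21=13
Distinct residues collected: {2, 4, 8, 10, 13, 16, 17, 19, 20, 22}
|A + B| = 10 (out of 23 total residues).

A + B = {2, 4, 8, 10, 13, 16, 17, 19, 20, 22}


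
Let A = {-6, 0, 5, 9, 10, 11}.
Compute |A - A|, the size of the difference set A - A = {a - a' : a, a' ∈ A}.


A - A = {a - a' : a, a' ∈ A}; |A| = 6.
Bounds: 2|A|-1 ≤ |A - A| ≤ |A|² - |A| + 1, i.e. 11 ≤ |A - A| ≤ 31.
Note: 0 ∈ A - A always (from a - a). The set is symmetric: if d ∈ A - A then -d ∈ A - A.
Enumerate nonzero differences d = a - a' with a > a' (then include -d):
Positive differences: {1, 2, 4, 5, 6, 9, 10, 11, 15, 16, 17}
Full difference set: {0} ∪ (positive diffs) ∪ (negative diffs).
|A - A| = 1 + 2·11 = 23 (matches direct enumeration: 23).

|A - A| = 23


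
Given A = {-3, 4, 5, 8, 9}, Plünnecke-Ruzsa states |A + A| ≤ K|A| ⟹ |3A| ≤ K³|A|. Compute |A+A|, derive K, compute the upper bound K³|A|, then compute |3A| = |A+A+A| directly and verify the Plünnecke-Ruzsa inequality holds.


|A| = 5.
Step 1: Compute A + A by enumerating all 25 pairs.
A + A = {-6, 1, 2, 5, 6, 8, 9, 10, 12, 13, 14, 16, 17, 18}, so |A + A| = 14.
Step 2: Doubling constant K = |A + A|/|A| = 14/5 = 14/5 ≈ 2.8000.
Step 3: Plünnecke-Ruzsa gives |3A| ≤ K³·|A| = (2.8000)³ · 5 ≈ 109.7600.
Step 4: Compute 3A = A + A + A directly by enumerating all triples (a,b,c) ∈ A³; |3A| = 27.
Step 5: Check 27 ≤ 109.7600? Yes ✓.

K = 14/5, Plünnecke-Ruzsa bound K³|A| ≈ 109.7600, |3A| = 27, inequality holds.


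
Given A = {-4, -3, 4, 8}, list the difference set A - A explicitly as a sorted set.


A - A = {a - a' : a, a' ∈ A}.
Compute a - a' for each ordered pair (a, a'):
a = -4: -4--4=0, -4--3=-1, -4-4=-8, -4-8=-12
a = -3: -3--4=1, -3--3=0, -3-4=-7, -3-8=-11
a = 4: 4--4=8, 4--3=7, 4-4=0, 4-8=-4
a = 8: 8--4=12, 8--3=11, 8-4=4, 8-8=0
Collecting distinct values (and noting 0 appears from a-a):
A - A = {-12, -11, -8, -7, -4, -1, 0, 1, 4, 7, 8, 11, 12}
|A - A| = 13

A - A = {-12, -11, -8, -7, -4, -1, 0, 1, 4, 7, 8, 11, 12}


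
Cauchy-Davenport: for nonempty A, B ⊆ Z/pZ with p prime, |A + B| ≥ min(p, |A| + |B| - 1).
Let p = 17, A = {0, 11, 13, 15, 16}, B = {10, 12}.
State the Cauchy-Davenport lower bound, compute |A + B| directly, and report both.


Cauchy-Davenport: |A + B| ≥ min(p, |A| + |B| - 1) for A, B nonempty in Z/pZ.
|A| = 5, |B| = 2, p = 17.
CD lower bound = min(17, 5 + 2 - 1) = min(17, 6) = 6.
Compute A + B mod 17 directly:
a = 0: 0+10=10, 0+12=12
a = 11: 11+10=4, 11+12=6
a = 13: 13+10=6, 13+12=8
a = 15: 15+10=8, 15+12=10
a = 16: 16+10=9, 16+12=11
A + B = {4, 6, 8, 9, 10, 11, 12}, so |A + B| = 7.
Verify: 7 ≥ 6? Yes ✓.

CD lower bound = 6, actual |A + B| = 7.


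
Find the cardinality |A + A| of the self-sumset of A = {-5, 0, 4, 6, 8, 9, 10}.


A + A = {a + a' : a, a' ∈ A}; |A| = 7.
General bounds: 2|A| - 1 ≤ |A + A| ≤ |A|(|A|+1)/2, i.e. 13 ≤ |A + A| ≤ 28.
Lower bound 2|A|-1 is attained iff A is an arithmetic progression.
Enumerate sums a + a' for a ≤ a' (symmetric, so this suffices):
a = -5: -5+-5=-10, -5+0=-5, -5+4=-1, -5+6=1, -5+8=3, -5+9=4, -5+10=5
a = 0: 0+0=0, 0+4=4, 0+6=6, 0+8=8, 0+9=9, 0+10=10
a = 4: 4+4=8, 4+6=10, 4+8=12, 4+9=13, 4+10=14
a = 6: 6+6=12, 6+8=14, 6+9=15, 6+10=16
a = 8: 8+8=16, 8+9=17, 8+10=18
a = 9: 9+9=18, 9+10=19
a = 10: 10+10=20
Distinct sums: {-10, -5, -1, 0, 1, 3, 4, 5, 6, 8, 9, 10, 12, 13, 14, 15, 16, 17, 18, 19, 20}
|A + A| = 21

|A + A| = 21


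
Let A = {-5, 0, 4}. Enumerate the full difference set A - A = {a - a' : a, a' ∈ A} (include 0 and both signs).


A - A = {a - a' : a, a' ∈ A}.
Compute a - a' for each ordered pair (a, a'):
a = -5: -5--5=0, -5-0=-5, -5-4=-9
a = 0: 0--5=5, 0-0=0, 0-4=-4
a = 4: 4--5=9, 4-0=4, 4-4=0
Collecting distinct values (and noting 0 appears from a-a):
A - A = {-9, -5, -4, 0, 4, 5, 9}
|A - A| = 7

A - A = {-9, -5, -4, 0, 4, 5, 9}


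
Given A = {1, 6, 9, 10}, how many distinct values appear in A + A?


A + A = {a + a' : a, a' ∈ A}; |A| = 4.
General bounds: 2|A| - 1 ≤ |A + A| ≤ |A|(|A|+1)/2, i.e. 7 ≤ |A + A| ≤ 10.
Lower bound 2|A|-1 is attained iff A is an arithmetic progression.
Enumerate sums a + a' for a ≤ a' (symmetric, so this suffices):
a = 1: 1+1=2, 1+6=7, 1+9=10, 1+10=11
a = 6: 6+6=12, 6+9=15, 6+10=16
a = 9: 9+9=18, 9+10=19
a = 10: 10+10=20
Distinct sums: {2, 7, 10, 11, 12, 15, 16, 18, 19, 20}
|A + A| = 10

|A + A| = 10


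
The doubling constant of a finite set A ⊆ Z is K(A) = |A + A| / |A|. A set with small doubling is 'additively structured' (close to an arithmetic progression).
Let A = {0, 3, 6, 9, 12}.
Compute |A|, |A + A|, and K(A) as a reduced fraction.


|A| = 5.
Compute A + A by enumerating all 25 pairs.
A + A = {0, 3, 6, 9, 12, 15, 18, 21, 24}, so |A + A| = 9.
K = |A + A| / |A| = 9/5 (already in lowest terms) ≈ 1.8000.
Reference: AP of size 5 gives K = 9/5 ≈ 1.8000; a fully generic set of size 5 gives K ≈ 3.0000.

|A| = 5, |A + A| = 9, K = 9/5.


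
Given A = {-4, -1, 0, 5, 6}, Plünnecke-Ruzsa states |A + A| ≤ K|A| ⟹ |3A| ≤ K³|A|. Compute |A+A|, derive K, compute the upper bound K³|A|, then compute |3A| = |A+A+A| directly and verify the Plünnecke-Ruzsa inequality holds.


|A| = 5.
Step 1: Compute A + A by enumerating all 25 pairs.
A + A = {-8, -5, -4, -2, -1, 0, 1, 2, 4, 5, 6, 10, 11, 12}, so |A + A| = 14.
Step 2: Doubling constant K = |A + A|/|A| = 14/5 = 14/5 ≈ 2.8000.
Step 3: Plünnecke-Ruzsa gives |3A| ≤ K³·|A| = (2.8000)³ · 5 ≈ 109.7600.
Step 4: Compute 3A = A + A + A directly by enumerating all triples (a,b,c) ∈ A³; |3A| = 26.
Step 5: Check 26 ≤ 109.7600? Yes ✓.

K = 14/5, Plünnecke-Ruzsa bound K³|A| ≈ 109.7600, |3A| = 26, inequality holds.


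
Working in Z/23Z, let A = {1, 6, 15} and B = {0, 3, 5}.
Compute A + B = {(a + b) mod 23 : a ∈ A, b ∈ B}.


Work in Z/23Z: reduce every sum a + b modulo 23.
Enumerate all 9 pairs:
a = 1: 1+0=1, 1+3=4, 1+5=6
a = 6: 6+0=6, 6+3=9, 6+5=11
a = 15: 15+0=15, 15+3=18, 15+5=20
Distinct residues collected: {1, 4, 6, 9, 11, 15, 18, 20}
|A + B| = 8 (out of 23 total residues).

A + B = {1, 4, 6, 9, 11, 15, 18, 20}


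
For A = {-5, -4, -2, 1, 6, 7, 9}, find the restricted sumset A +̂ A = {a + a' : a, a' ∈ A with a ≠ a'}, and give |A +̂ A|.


Restricted sumset: A +̂ A = {a + a' : a ∈ A, a' ∈ A, a ≠ a'}.
Equivalently, take A + A and drop any sum 2a that is achievable ONLY as a + a for a ∈ A (i.e. sums representable only with equal summands).
Enumerate pairs (a, a') with a < a' (symmetric, so each unordered pair gives one sum; this covers all a ≠ a'):
  -5 + -4 = -9
  -5 + -2 = -7
  -5 + 1 = -4
  -5 + 6 = 1
  -5 + 7 = 2
  -5 + 9 = 4
  -4 + -2 = -6
  -4 + 1 = -3
  -4 + 6 = 2
  -4 + 7 = 3
  -4 + 9 = 5
  -2 + 1 = -1
  -2 + 6 = 4
  -2 + 7 = 5
  -2 + 9 = 7
  1 + 6 = 7
  1 + 7 = 8
  1 + 9 = 10
  6 + 7 = 13
  6 + 9 = 15
  7 + 9 = 16
Collected distinct sums: {-9, -7, -6, -4, -3, -1, 1, 2, 3, 4, 5, 7, 8, 10, 13, 15, 16}
|A +̂ A| = 17
(Reference bound: |A +̂ A| ≥ 2|A| - 3 for |A| ≥ 2, with |A| = 7 giving ≥ 11.)

|A +̂ A| = 17


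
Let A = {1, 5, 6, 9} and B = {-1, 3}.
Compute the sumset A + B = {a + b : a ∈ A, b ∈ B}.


A + B = {a + b : a ∈ A, b ∈ B}.
Enumerate all |A|·|B| = 4·2 = 8 pairs (a, b) and collect distinct sums.
a = 1: 1+-1=0, 1+3=4
a = 5: 5+-1=4, 5+3=8
a = 6: 6+-1=5, 6+3=9
a = 9: 9+-1=8, 9+3=12
Collecting distinct sums: A + B = {0, 4, 5, 8, 9, 12}
|A + B| = 6

A + B = {0, 4, 5, 8, 9, 12}


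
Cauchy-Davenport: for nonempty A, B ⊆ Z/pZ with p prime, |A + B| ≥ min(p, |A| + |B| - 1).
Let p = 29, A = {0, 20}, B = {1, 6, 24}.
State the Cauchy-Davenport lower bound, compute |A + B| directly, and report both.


Cauchy-Davenport: |A + B| ≥ min(p, |A| + |B| - 1) for A, B nonempty in Z/pZ.
|A| = 2, |B| = 3, p = 29.
CD lower bound = min(29, 2 + 3 - 1) = min(29, 4) = 4.
Compute A + B mod 29 directly:
a = 0: 0+1=1, 0+6=6, 0+24=24
a = 20: 20+1=21, 20+6=26, 20+24=15
A + B = {1, 6, 15, 21, 24, 26}, so |A + B| = 6.
Verify: 6 ≥ 4? Yes ✓.

CD lower bound = 4, actual |A + B| = 6.


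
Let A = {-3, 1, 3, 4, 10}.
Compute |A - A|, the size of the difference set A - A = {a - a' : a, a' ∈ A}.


A - A = {a - a' : a, a' ∈ A}; |A| = 5.
Bounds: 2|A|-1 ≤ |A - A| ≤ |A|² - |A| + 1, i.e. 9 ≤ |A - A| ≤ 21.
Note: 0 ∈ A - A always (from a - a). The set is symmetric: if d ∈ A - A then -d ∈ A - A.
Enumerate nonzero differences d = a - a' with a > a' (then include -d):
Positive differences: {1, 2, 3, 4, 6, 7, 9, 13}
Full difference set: {0} ∪ (positive diffs) ∪ (negative diffs).
|A - A| = 1 + 2·8 = 17 (matches direct enumeration: 17).

|A - A| = 17


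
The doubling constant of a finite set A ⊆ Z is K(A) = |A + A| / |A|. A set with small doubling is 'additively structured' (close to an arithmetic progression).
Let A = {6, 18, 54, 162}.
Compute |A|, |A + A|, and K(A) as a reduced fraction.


|A| = 4.
Compute A + A by enumerating all 16 pairs.
A + A = {12, 24, 36, 60, 72, 108, 168, 180, 216, 324}, so |A + A| = 10.
K = |A + A| / |A| = 10/4 = 5/2 ≈ 2.5000.
Reference: AP of size 4 gives K = 7/4 ≈ 1.7500; a fully generic set of size 4 gives K ≈ 2.5000.

|A| = 4, |A + A| = 10, K = 10/4 = 5/2.


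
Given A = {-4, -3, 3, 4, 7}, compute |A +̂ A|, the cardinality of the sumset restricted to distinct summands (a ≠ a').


Restricted sumset: A +̂ A = {a + a' : a ∈ A, a' ∈ A, a ≠ a'}.
Equivalently, take A + A and drop any sum 2a that is achievable ONLY as a + a for a ∈ A (i.e. sums representable only with equal summands).
Enumerate pairs (a, a') with a < a' (symmetric, so each unordered pair gives one sum; this covers all a ≠ a'):
  -4 + -3 = -7
  -4 + 3 = -1
  -4 + 4 = 0
  -4 + 7 = 3
  -3 + 3 = 0
  -3 + 4 = 1
  -3 + 7 = 4
  3 + 4 = 7
  3 + 7 = 10
  4 + 7 = 11
Collected distinct sums: {-7, -1, 0, 1, 3, 4, 7, 10, 11}
|A +̂ A| = 9
(Reference bound: |A +̂ A| ≥ 2|A| - 3 for |A| ≥ 2, with |A| = 5 giving ≥ 7.)

|A +̂ A| = 9


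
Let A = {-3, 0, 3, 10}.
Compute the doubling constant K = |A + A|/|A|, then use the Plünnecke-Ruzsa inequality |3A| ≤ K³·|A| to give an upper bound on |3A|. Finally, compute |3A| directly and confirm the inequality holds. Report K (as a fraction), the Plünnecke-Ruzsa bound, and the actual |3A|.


|A| = 4.
Step 1: Compute A + A by enumerating all 16 pairs.
A + A = {-6, -3, 0, 3, 6, 7, 10, 13, 20}, so |A + A| = 9.
Step 2: Doubling constant K = |A + A|/|A| = 9/4 = 9/4 ≈ 2.2500.
Step 3: Plünnecke-Ruzsa gives |3A| ≤ K³·|A| = (2.2500)³ · 4 ≈ 45.5625.
Step 4: Compute 3A = A + A + A directly by enumerating all triples (a,b,c) ∈ A³; |3A| = 16.
Step 5: Check 16 ≤ 45.5625? Yes ✓.

K = 9/4, Plünnecke-Ruzsa bound K³|A| ≈ 45.5625, |3A| = 16, inequality holds.


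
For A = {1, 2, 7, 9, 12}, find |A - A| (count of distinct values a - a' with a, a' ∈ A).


A - A = {a - a' : a, a' ∈ A}; |A| = 5.
Bounds: 2|A|-1 ≤ |A - A| ≤ |A|² - |A| + 1, i.e. 9 ≤ |A - A| ≤ 21.
Note: 0 ∈ A - A always (from a - a). The set is symmetric: if d ∈ A - A then -d ∈ A - A.
Enumerate nonzero differences d = a - a' with a > a' (then include -d):
Positive differences: {1, 2, 3, 5, 6, 7, 8, 10, 11}
Full difference set: {0} ∪ (positive diffs) ∪ (negative diffs).
|A - A| = 1 + 2·9 = 19 (matches direct enumeration: 19).

|A - A| = 19


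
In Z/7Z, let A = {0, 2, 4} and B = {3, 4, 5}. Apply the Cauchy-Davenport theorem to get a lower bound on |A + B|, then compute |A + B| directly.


Cauchy-Davenport: |A + B| ≥ min(p, |A| + |B| - 1) for A, B nonempty in Z/pZ.
|A| = 3, |B| = 3, p = 7.
CD lower bound = min(7, 3 + 3 - 1) = min(7, 5) = 5.
Compute A + B mod 7 directly:
a = 0: 0+3=3, 0+4=4, 0+5=5
a = 2: 2+3=5, 2+4=6, 2+5=0
a = 4: 4+3=0, 4+4=1, 4+5=2
A + B = {0, 1, 2, 3, 4, 5, 6}, so |A + B| = 7.
Verify: 7 ≥ 5? Yes ✓.

CD lower bound = 5, actual |A + B| = 7.


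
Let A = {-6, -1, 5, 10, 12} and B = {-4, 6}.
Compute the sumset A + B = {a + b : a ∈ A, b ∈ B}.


A + B = {a + b : a ∈ A, b ∈ B}.
Enumerate all |A|·|B| = 5·2 = 10 pairs (a, b) and collect distinct sums.
a = -6: -6+-4=-10, -6+6=0
a = -1: -1+-4=-5, -1+6=5
a = 5: 5+-4=1, 5+6=11
a = 10: 10+-4=6, 10+6=16
a = 12: 12+-4=8, 12+6=18
Collecting distinct sums: A + B = {-10, -5, 0, 1, 5, 6, 8, 11, 16, 18}
|A + B| = 10

A + B = {-10, -5, 0, 1, 5, 6, 8, 11, 16, 18}


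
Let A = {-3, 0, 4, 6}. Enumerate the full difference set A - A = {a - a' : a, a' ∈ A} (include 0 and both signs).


A - A = {a - a' : a, a' ∈ A}.
Compute a - a' for each ordered pair (a, a'):
a = -3: -3--3=0, -3-0=-3, -3-4=-7, -3-6=-9
a = 0: 0--3=3, 0-0=0, 0-4=-4, 0-6=-6
a = 4: 4--3=7, 4-0=4, 4-4=0, 4-6=-2
a = 6: 6--3=9, 6-0=6, 6-4=2, 6-6=0
Collecting distinct values (and noting 0 appears from a-a):
A - A = {-9, -7, -6, -4, -3, -2, 0, 2, 3, 4, 6, 7, 9}
|A - A| = 13

A - A = {-9, -7, -6, -4, -3, -2, 0, 2, 3, 4, 6, 7, 9}


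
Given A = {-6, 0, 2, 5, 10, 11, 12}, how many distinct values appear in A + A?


A + A = {a + a' : a, a' ∈ A}; |A| = 7.
General bounds: 2|A| - 1 ≤ |A + A| ≤ |A|(|A|+1)/2, i.e. 13 ≤ |A + A| ≤ 28.
Lower bound 2|A|-1 is attained iff A is an arithmetic progression.
Enumerate sums a + a' for a ≤ a' (symmetric, so this suffices):
a = -6: -6+-6=-12, -6+0=-6, -6+2=-4, -6+5=-1, -6+10=4, -6+11=5, -6+12=6
a = 0: 0+0=0, 0+2=2, 0+5=5, 0+10=10, 0+11=11, 0+12=12
a = 2: 2+2=4, 2+5=7, 2+10=12, 2+11=13, 2+12=14
a = 5: 5+5=10, 5+10=15, 5+11=16, 5+12=17
a = 10: 10+10=20, 10+11=21, 10+12=22
a = 11: 11+11=22, 11+12=23
a = 12: 12+12=24
Distinct sums: {-12, -6, -4, -1, 0, 2, 4, 5, 6, 7, 10, 11, 12, 13, 14, 15, 16, 17, 20, 21, 22, 23, 24}
|A + A| = 23

|A + A| = 23


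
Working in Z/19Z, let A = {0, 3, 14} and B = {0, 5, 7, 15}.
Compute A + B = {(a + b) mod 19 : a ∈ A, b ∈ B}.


Work in Z/19Z: reduce every sum a + b modulo 19.
Enumerate all 12 pairs:
a = 0: 0+0=0, 0+5=5, 0+7=7, 0+15=15
a = 3: 3+0=3, 3+5=8, 3+7=10, 3+15=18
a = 14: 14+0=14, 14+5=0, 14+7=2, 14+15=10
Distinct residues collected: {0, 2, 3, 5, 7, 8, 10, 14, 15, 18}
|A + B| = 10 (out of 19 total residues).

A + B = {0, 2, 3, 5, 7, 8, 10, 14, 15, 18}


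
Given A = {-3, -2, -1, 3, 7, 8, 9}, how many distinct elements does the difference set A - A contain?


A - A = {a - a' : a, a' ∈ A}; |A| = 7.
Bounds: 2|A|-1 ≤ |A - A| ≤ |A|² - |A| + 1, i.e. 13 ≤ |A - A| ≤ 43.
Note: 0 ∈ A - A always (from a - a). The set is symmetric: if d ∈ A - A then -d ∈ A - A.
Enumerate nonzero differences d = a - a' with a > a' (then include -d):
Positive differences: {1, 2, 4, 5, 6, 8, 9, 10, 11, 12}
Full difference set: {0} ∪ (positive diffs) ∪ (negative diffs).
|A - A| = 1 + 2·10 = 21 (matches direct enumeration: 21).

|A - A| = 21


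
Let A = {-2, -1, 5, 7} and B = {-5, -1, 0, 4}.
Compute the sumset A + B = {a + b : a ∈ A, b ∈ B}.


A + B = {a + b : a ∈ A, b ∈ B}.
Enumerate all |A|·|B| = 4·4 = 16 pairs (a, b) and collect distinct sums.
a = -2: -2+-5=-7, -2+-1=-3, -2+0=-2, -2+4=2
a = -1: -1+-5=-6, -1+-1=-2, -1+0=-1, -1+4=3
a = 5: 5+-5=0, 5+-1=4, 5+0=5, 5+4=9
a = 7: 7+-5=2, 7+-1=6, 7+0=7, 7+4=11
Collecting distinct sums: A + B = {-7, -6, -3, -2, -1, 0, 2, 3, 4, 5, 6, 7, 9, 11}
|A + B| = 14

A + B = {-7, -6, -3, -2, -1, 0, 2, 3, 4, 5, 6, 7, 9, 11}


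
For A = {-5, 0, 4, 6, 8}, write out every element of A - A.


A - A = {a - a' : a, a' ∈ A}.
Compute a - a' for each ordered pair (a, a'):
a = -5: -5--5=0, -5-0=-5, -5-4=-9, -5-6=-11, -5-8=-13
a = 0: 0--5=5, 0-0=0, 0-4=-4, 0-6=-6, 0-8=-8
a = 4: 4--5=9, 4-0=4, 4-4=0, 4-6=-2, 4-8=-4
a = 6: 6--5=11, 6-0=6, 6-4=2, 6-6=0, 6-8=-2
a = 8: 8--5=13, 8-0=8, 8-4=4, 8-6=2, 8-8=0
Collecting distinct values (and noting 0 appears from a-a):
A - A = {-13, -11, -9, -8, -6, -5, -4, -2, 0, 2, 4, 5, 6, 8, 9, 11, 13}
|A - A| = 17

A - A = {-13, -11, -9, -8, -6, -5, -4, -2, 0, 2, 4, 5, 6, 8, 9, 11, 13}


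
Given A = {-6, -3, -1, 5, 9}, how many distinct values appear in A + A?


A + A = {a + a' : a, a' ∈ A}; |A| = 5.
General bounds: 2|A| - 1 ≤ |A + A| ≤ |A|(|A|+1)/2, i.e. 9 ≤ |A + A| ≤ 15.
Lower bound 2|A|-1 is attained iff A is an arithmetic progression.
Enumerate sums a + a' for a ≤ a' (symmetric, so this suffices):
a = -6: -6+-6=-12, -6+-3=-9, -6+-1=-7, -6+5=-1, -6+9=3
a = -3: -3+-3=-6, -3+-1=-4, -3+5=2, -3+9=6
a = -1: -1+-1=-2, -1+5=4, -1+9=8
a = 5: 5+5=10, 5+9=14
a = 9: 9+9=18
Distinct sums: {-12, -9, -7, -6, -4, -2, -1, 2, 3, 4, 6, 8, 10, 14, 18}
|A + A| = 15

|A + A| = 15


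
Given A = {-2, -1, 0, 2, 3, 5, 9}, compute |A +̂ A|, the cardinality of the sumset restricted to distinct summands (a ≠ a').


Restricted sumset: A +̂ A = {a + a' : a ∈ A, a' ∈ A, a ≠ a'}.
Equivalently, take A + A and drop any sum 2a that is achievable ONLY as a + a for a ∈ A (i.e. sums representable only with equal summands).
Enumerate pairs (a, a') with a < a' (symmetric, so each unordered pair gives one sum; this covers all a ≠ a'):
  -2 + -1 = -3
  -2 + 0 = -2
  -2 + 2 = 0
  -2 + 3 = 1
  -2 + 5 = 3
  -2 + 9 = 7
  -1 + 0 = -1
  -1 + 2 = 1
  -1 + 3 = 2
  -1 + 5 = 4
  -1 + 9 = 8
  0 + 2 = 2
  0 + 3 = 3
  0 + 5 = 5
  0 + 9 = 9
  2 + 3 = 5
  2 + 5 = 7
  2 + 9 = 11
  3 + 5 = 8
  3 + 9 = 12
  5 + 9 = 14
Collected distinct sums: {-3, -2, -1, 0, 1, 2, 3, 4, 5, 7, 8, 9, 11, 12, 14}
|A +̂ A| = 15
(Reference bound: |A +̂ A| ≥ 2|A| - 3 for |A| ≥ 2, with |A| = 7 giving ≥ 11.)

|A +̂ A| = 15


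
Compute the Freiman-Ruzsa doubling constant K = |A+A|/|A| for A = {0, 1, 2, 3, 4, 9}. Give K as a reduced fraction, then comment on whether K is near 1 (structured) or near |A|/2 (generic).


|A| = 6.
Compute A + A by enumerating all 36 pairs.
A + A = {0, 1, 2, 3, 4, 5, 6, 7, 8, 9, 10, 11, 12, 13, 18}, so |A + A| = 15.
K = |A + A| / |A| = 15/6 = 5/2 ≈ 2.5000.
Reference: AP of size 6 gives K = 11/6 ≈ 1.8333; a fully generic set of size 6 gives K ≈ 3.5000.

|A| = 6, |A + A| = 15, K = 15/6 = 5/2.


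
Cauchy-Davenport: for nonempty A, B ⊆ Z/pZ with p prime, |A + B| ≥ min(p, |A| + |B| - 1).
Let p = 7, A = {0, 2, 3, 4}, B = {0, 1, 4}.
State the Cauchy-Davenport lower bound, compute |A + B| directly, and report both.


Cauchy-Davenport: |A + B| ≥ min(p, |A| + |B| - 1) for A, B nonempty in Z/pZ.
|A| = 4, |B| = 3, p = 7.
CD lower bound = min(7, 4 + 3 - 1) = min(7, 6) = 6.
Compute A + B mod 7 directly:
a = 0: 0+0=0, 0+1=1, 0+4=4
a = 2: 2+0=2, 2+1=3, 2+4=6
a = 3: 3+0=3, 3+1=4, 3+4=0
a = 4: 4+0=4, 4+1=5, 4+4=1
A + B = {0, 1, 2, 3, 4, 5, 6}, so |A + B| = 7.
Verify: 7 ≥ 6? Yes ✓.

CD lower bound = 6, actual |A + B| = 7.


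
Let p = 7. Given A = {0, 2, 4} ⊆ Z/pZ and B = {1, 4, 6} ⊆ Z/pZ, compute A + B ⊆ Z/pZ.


Work in Z/7Z: reduce every sum a + b modulo 7.
Enumerate all 9 pairs:
a = 0: 0+1=1, 0+4=4, 0+6=6
a = 2: 2+1=3, 2+4=6, 2+6=1
a = 4: 4+1=5, 4+4=1, 4+6=3
Distinct residues collected: {1, 3, 4, 5, 6}
|A + B| = 5 (out of 7 total residues).

A + B = {1, 3, 4, 5, 6}


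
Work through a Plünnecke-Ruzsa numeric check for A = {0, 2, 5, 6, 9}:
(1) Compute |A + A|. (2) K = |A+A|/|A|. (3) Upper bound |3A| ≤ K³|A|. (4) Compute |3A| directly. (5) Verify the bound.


|A| = 5.
Step 1: Compute A + A by enumerating all 25 pairs.
A + A = {0, 2, 4, 5, 6, 7, 8, 9, 10, 11, 12, 14, 15, 18}, so |A + A| = 14.
Step 2: Doubling constant K = |A + A|/|A| = 14/5 = 14/5 ≈ 2.8000.
Step 3: Plünnecke-Ruzsa gives |3A| ≤ K³·|A| = (2.8000)³ · 5 ≈ 109.7600.
Step 4: Compute 3A = A + A + A directly by enumerating all triples (a,b,c) ∈ A³; |3A| = 23.
Step 5: Check 23 ≤ 109.7600? Yes ✓.

K = 14/5, Plünnecke-Ruzsa bound K³|A| ≈ 109.7600, |3A| = 23, inequality holds.


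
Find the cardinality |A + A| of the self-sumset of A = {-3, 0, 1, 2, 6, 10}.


A + A = {a + a' : a, a' ∈ A}; |A| = 6.
General bounds: 2|A| - 1 ≤ |A + A| ≤ |A|(|A|+1)/2, i.e. 11 ≤ |A + A| ≤ 21.
Lower bound 2|A|-1 is attained iff A is an arithmetic progression.
Enumerate sums a + a' for a ≤ a' (symmetric, so this suffices):
a = -3: -3+-3=-6, -3+0=-3, -3+1=-2, -3+2=-1, -3+6=3, -3+10=7
a = 0: 0+0=0, 0+1=1, 0+2=2, 0+6=6, 0+10=10
a = 1: 1+1=2, 1+2=3, 1+6=7, 1+10=11
a = 2: 2+2=4, 2+6=8, 2+10=12
a = 6: 6+6=12, 6+10=16
a = 10: 10+10=20
Distinct sums: {-6, -3, -2, -1, 0, 1, 2, 3, 4, 6, 7, 8, 10, 11, 12, 16, 20}
|A + A| = 17

|A + A| = 17


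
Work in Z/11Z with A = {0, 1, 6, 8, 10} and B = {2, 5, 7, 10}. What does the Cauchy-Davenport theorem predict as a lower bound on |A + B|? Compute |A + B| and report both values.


Cauchy-Davenport: |A + B| ≥ min(p, |A| + |B| - 1) for A, B nonempty in Z/pZ.
|A| = 5, |B| = 4, p = 11.
CD lower bound = min(11, 5 + 4 - 1) = min(11, 8) = 8.
Compute A + B mod 11 directly:
a = 0: 0+2=2, 0+5=5, 0+7=7, 0+10=10
a = 1: 1+2=3, 1+5=6, 1+7=8, 1+10=0
a = 6: 6+2=8, 6+5=0, 6+7=2, 6+10=5
a = 8: 8+2=10, 8+5=2, 8+7=4, 8+10=7
a = 10: 10+2=1, 10+5=4, 10+7=6, 10+10=9
A + B = {0, 1, 2, 3, 4, 5, 6, 7, 8, 9, 10}, so |A + B| = 11.
Verify: 11 ≥ 8? Yes ✓.

CD lower bound = 8, actual |A + B| = 11.


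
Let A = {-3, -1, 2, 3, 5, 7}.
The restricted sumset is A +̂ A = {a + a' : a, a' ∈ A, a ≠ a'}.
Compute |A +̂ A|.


Restricted sumset: A +̂ A = {a + a' : a ∈ A, a' ∈ A, a ≠ a'}.
Equivalently, take A + A and drop any sum 2a that is achievable ONLY as a + a for a ∈ A (i.e. sums representable only with equal summands).
Enumerate pairs (a, a') with a < a' (symmetric, so each unordered pair gives one sum; this covers all a ≠ a'):
  -3 + -1 = -4
  -3 + 2 = -1
  -3 + 3 = 0
  -3 + 5 = 2
  -3 + 7 = 4
  -1 + 2 = 1
  -1 + 3 = 2
  -1 + 5 = 4
  -1 + 7 = 6
  2 + 3 = 5
  2 + 5 = 7
  2 + 7 = 9
  3 + 5 = 8
  3 + 7 = 10
  5 + 7 = 12
Collected distinct sums: {-4, -1, 0, 1, 2, 4, 5, 6, 7, 8, 9, 10, 12}
|A +̂ A| = 13
(Reference bound: |A +̂ A| ≥ 2|A| - 3 for |A| ≥ 2, with |A| = 6 giving ≥ 9.)

|A +̂ A| = 13


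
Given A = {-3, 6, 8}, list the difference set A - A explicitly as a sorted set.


A - A = {a - a' : a, a' ∈ A}.
Compute a - a' for each ordered pair (a, a'):
a = -3: -3--3=0, -3-6=-9, -3-8=-11
a = 6: 6--3=9, 6-6=0, 6-8=-2
a = 8: 8--3=11, 8-6=2, 8-8=0
Collecting distinct values (and noting 0 appears from a-a):
A - A = {-11, -9, -2, 0, 2, 9, 11}
|A - A| = 7

A - A = {-11, -9, -2, 0, 2, 9, 11}


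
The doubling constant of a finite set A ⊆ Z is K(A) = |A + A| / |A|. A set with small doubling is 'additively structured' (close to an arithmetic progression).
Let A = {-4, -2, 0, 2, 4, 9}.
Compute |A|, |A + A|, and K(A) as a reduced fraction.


|A| = 6.
Compute A + A by enumerating all 36 pairs.
A + A = {-8, -6, -4, -2, 0, 2, 4, 5, 6, 7, 8, 9, 11, 13, 18}, so |A + A| = 15.
K = |A + A| / |A| = 15/6 = 5/2 ≈ 2.5000.
Reference: AP of size 6 gives K = 11/6 ≈ 1.8333; a fully generic set of size 6 gives K ≈ 3.5000.

|A| = 6, |A + A| = 15, K = 15/6 = 5/2.


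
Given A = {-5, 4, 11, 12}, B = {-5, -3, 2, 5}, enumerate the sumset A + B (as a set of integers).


A + B = {a + b : a ∈ A, b ∈ B}.
Enumerate all |A|·|B| = 4·4 = 16 pairs (a, b) and collect distinct sums.
a = -5: -5+-5=-10, -5+-3=-8, -5+2=-3, -5+5=0
a = 4: 4+-5=-1, 4+-3=1, 4+2=6, 4+5=9
a = 11: 11+-5=6, 11+-3=8, 11+2=13, 11+5=16
a = 12: 12+-5=7, 12+-3=9, 12+2=14, 12+5=17
Collecting distinct sums: A + B = {-10, -8, -3, -1, 0, 1, 6, 7, 8, 9, 13, 14, 16, 17}
|A + B| = 14

A + B = {-10, -8, -3, -1, 0, 1, 6, 7, 8, 9, 13, 14, 16, 17}


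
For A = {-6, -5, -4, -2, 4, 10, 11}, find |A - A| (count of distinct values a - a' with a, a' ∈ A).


A - A = {a - a' : a, a' ∈ A}; |A| = 7.
Bounds: 2|A|-1 ≤ |A - A| ≤ |A|² - |A| + 1, i.e. 13 ≤ |A - A| ≤ 43.
Note: 0 ∈ A - A always (from a - a). The set is symmetric: if d ∈ A - A then -d ∈ A - A.
Enumerate nonzero differences d = a - a' with a > a' (then include -d):
Positive differences: {1, 2, 3, 4, 6, 7, 8, 9, 10, 12, 13, 14, 15, 16, 17}
Full difference set: {0} ∪ (positive diffs) ∪ (negative diffs).
|A - A| = 1 + 2·15 = 31 (matches direct enumeration: 31).

|A - A| = 31


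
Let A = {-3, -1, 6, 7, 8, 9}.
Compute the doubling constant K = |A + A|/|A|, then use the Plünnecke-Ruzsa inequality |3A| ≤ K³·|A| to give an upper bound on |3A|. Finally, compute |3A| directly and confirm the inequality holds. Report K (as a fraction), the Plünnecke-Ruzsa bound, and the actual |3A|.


|A| = 6.
Step 1: Compute A + A by enumerating all 36 pairs.
A + A = {-6, -4, -2, 3, 4, 5, 6, 7, 8, 12, 13, 14, 15, 16, 17, 18}, so |A + A| = 16.
Step 2: Doubling constant K = |A + A|/|A| = 16/6 = 16/6 ≈ 2.6667.
Step 3: Plünnecke-Ruzsa gives |3A| ≤ K³·|A| = (2.6667)³ · 6 ≈ 113.7778.
Step 4: Compute 3A = A + A + A directly by enumerating all triples (a,b,c) ∈ A³; |3A| = 31.
Step 5: Check 31 ≤ 113.7778? Yes ✓.

K = 16/6, Plünnecke-Ruzsa bound K³|A| ≈ 113.7778, |3A| = 31, inequality holds.


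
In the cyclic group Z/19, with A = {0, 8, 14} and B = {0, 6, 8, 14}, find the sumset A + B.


Work in Z/19Z: reduce every sum a + b modulo 19.
Enumerate all 12 pairs:
a = 0: 0+0=0, 0+6=6, 0+8=8, 0+14=14
a = 8: 8+0=8, 8+6=14, 8+8=16, 8+14=3
a = 14: 14+0=14, 14+6=1, 14+8=3, 14+14=9
Distinct residues collected: {0, 1, 3, 6, 8, 9, 14, 16}
|A + B| = 8 (out of 19 total residues).

A + B = {0, 1, 3, 6, 8, 9, 14, 16}


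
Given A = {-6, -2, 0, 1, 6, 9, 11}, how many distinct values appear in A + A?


A + A = {a + a' : a, a' ∈ A}; |A| = 7.
General bounds: 2|A| - 1 ≤ |A + A| ≤ |A|(|A|+1)/2, i.e. 13 ≤ |A + A| ≤ 28.
Lower bound 2|A|-1 is attained iff A is an arithmetic progression.
Enumerate sums a + a' for a ≤ a' (symmetric, so this suffices):
a = -6: -6+-6=-12, -6+-2=-8, -6+0=-6, -6+1=-5, -6+6=0, -6+9=3, -6+11=5
a = -2: -2+-2=-4, -2+0=-2, -2+1=-1, -2+6=4, -2+9=7, -2+11=9
a = 0: 0+0=0, 0+1=1, 0+6=6, 0+9=9, 0+11=11
a = 1: 1+1=2, 1+6=7, 1+9=10, 1+11=12
a = 6: 6+6=12, 6+9=15, 6+11=17
a = 9: 9+9=18, 9+11=20
a = 11: 11+11=22
Distinct sums: {-12, -8, -6, -5, -4, -2, -1, 0, 1, 2, 3, 4, 5, 6, 7, 9, 10, 11, 12, 15, 17, 18, 20, 22}
|A + A| = 24

|A + A| = 24


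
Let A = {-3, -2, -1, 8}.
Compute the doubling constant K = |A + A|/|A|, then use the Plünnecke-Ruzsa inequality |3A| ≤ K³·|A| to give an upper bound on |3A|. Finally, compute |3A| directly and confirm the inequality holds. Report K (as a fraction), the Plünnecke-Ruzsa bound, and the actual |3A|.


|A| = 4.
Step 1: Compute A + A by enumerating all 16 pairs.
A + A = {-6, -5, -4, -3, -2, 5, 6, 7, 16}, so |A + A| = 9.
Step 2: Doubling constant K = |A + A|/|A| = 9/4 = 9/4 ≈ 2.2500.
Step 3: Plünnecke-Ruzsa gives |3A| ≤ K³·|A| = (2.2500)³ · 4 ≈ 45.5625.
Step 4: Compute 3A = A + A + A directly by enumerating all triples (a,b,c) ∈ A³; |3A| = 16.
Step 5: Check 16 ≤ 45.5625? Yes ✓.

K = 9/4, Plünnecke-Ruzsa bound K³|A| ≈ 45.5625, |3A| = 16, inequality holds.


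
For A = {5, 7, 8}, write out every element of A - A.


A - A = {a - a' : a, a' ∈ A}.
Compute a - a' for each ordered pair (a, a'):
a = 5: 5-5=0, 5-7=-2, 5-8=-3
a = 7: 7-5=2, 7-7=0, 7-8=-1
a = 8: 8-5=3, 8-7=1, 8-8=0
Collecting distinct values (and noting 0 appears from a-a):
A - A = {-3, -2, -1, 0, 1, 2, 3}
|A - A| = 7

A - A = {-3, -2, -1, 0, 1, 2, 3}


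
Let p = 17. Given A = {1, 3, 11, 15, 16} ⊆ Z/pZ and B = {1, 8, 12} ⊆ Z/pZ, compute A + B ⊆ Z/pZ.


Work in Z/17Z: reduce every sum a + b modulo 17.
Enumerate all 15 pairs:
a = 1: 1+1=2, 1+8=9, 1+12=13
a = 3: 3+1=4, 3+8=11, 3+12=15
a = 11: 11+1=12, 11+8=2, 11+12=6
a = 15: 15+1=16, 15+8=6, 15+12=10
a = 16: 16+1=0, 16+8=7, 16+12=11
Distinct residues collected: {0, 2, 4, 6, 7, 9, 10, 11, 12, 13, 15, 16}
|A + B| = 12 (out of 17 total residues).

A + B = {0, 2, 4, 6, 7, 9, 10, 11, 12, 13, 15, 16}


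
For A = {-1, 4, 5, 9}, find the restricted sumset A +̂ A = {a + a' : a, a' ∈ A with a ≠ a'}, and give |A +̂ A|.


Restricted sumset: A +̂ A = {a + a' : a ∈ A, a' ∈ A, a ≠ a'}.
Equivalently, take A + A and drop any sum 2a that is achievable ONLY as a + a for a ∈ A (i.e. sums representable only with equal summands).
Enumerate pairs (a, a') with a < a' (symmetric, so each unordered pair gives one sum; this covers all a ≠ a'):
  -1 + 4 = 3
  -1 + 5 = 4
  -1 + 9 = 8
  4 + 5 = 9
  4 + 9 = 13
  5 + 9 = 14
Collected distinct sums: {3, 4, 8, 9, 13, 14}
|A +̂ A| = 6
(Reference bound: |A +̂ A| ≥ 2|A| - 3 for |A| ≥ 2, with |A| = 4 giving ≥ 5.)

|A +̂ A| = 6
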